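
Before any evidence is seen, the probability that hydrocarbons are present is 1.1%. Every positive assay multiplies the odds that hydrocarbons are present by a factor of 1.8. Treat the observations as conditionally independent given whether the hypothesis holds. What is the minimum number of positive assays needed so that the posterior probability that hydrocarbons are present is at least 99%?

16

Prior odds = 0.011/0.989 = 11/989.
Likelihood ratio per positive assay = 1.8.
Target odds: 0.99 ÷ 0.01 = 99.
Need (11/989) × 1.8ⁿ ≥ 99, i.e. 1.8ⁿ ≥ 8901.
1.8¹⁵ ≈6746.64 falls short of 8901 but 1.8¹⁶ ≈12144 reaches it, so n = 16.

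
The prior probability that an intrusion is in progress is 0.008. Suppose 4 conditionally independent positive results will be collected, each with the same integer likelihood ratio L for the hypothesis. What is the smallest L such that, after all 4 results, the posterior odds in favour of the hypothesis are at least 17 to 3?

Prior odds = 0.008/0.992 = 1/124.
Target odds = 17/3.
Need L⁴ ≥ 17/3 ÷ (1/124) = 2108/3.
5⁴ = 625 < 2108/3 ≤ 1296 = 6⁴, so L = 6.

6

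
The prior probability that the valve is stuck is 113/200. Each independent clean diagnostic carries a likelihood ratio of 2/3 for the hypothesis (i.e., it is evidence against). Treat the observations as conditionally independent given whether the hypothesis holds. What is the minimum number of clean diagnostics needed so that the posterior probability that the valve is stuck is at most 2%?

Prior odds = 0.565/0.435 = 113/87.
Likelihood ratio per clean diagnostic = 2/3.
Target odds: 0.02 ÷ 0.98 = 1/49.
Require (2/3)ⁿ ≤ 1/49 ÷ (113/87) = 87/5537.
(2/3)¹⁰ = 1024/59049 is still above 87/5537 but (2/3)¹¹ = 2048/177147 is at or below it, so n = 11.

11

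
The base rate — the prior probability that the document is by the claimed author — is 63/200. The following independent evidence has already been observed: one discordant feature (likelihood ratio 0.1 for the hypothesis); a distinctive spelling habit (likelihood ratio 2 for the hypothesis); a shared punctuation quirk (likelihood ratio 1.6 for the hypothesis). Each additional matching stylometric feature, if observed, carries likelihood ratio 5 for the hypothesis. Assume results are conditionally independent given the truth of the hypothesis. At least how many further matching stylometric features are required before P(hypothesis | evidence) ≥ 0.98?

Prior odds = 0.315/0.685 = 63/137.
Combined Bayes factor of the evidence already in hand = 0.1 × 2 × 1.6 = 0.32.
Odds after that evidence = (63/137) × 0.32 = 504/3425.
Target odds = 0.98/0.02 = 49.
Need 5ⁿ ≥ 49 ÷ (504/3425) = 23975/72.
5³ = 125 falls short of 23975/72 but 5⁴ = 625 reaches it, so n = 4.

4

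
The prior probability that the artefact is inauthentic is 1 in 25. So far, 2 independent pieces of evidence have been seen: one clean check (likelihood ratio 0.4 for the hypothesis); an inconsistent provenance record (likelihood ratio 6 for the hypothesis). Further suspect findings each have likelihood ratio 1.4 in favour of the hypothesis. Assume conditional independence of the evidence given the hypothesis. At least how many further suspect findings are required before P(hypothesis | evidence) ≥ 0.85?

Prior odds = 0.04/0.96 = 1/24.
Combined Bayes factor of the evidence already in hand = 0.4 × 6 = 2.4.
Odds after that evidence = (1/24) × 2.4 = 0.1.
Target odds = 0.85/0.15 = 17/3.
Need 1.4ⁿ ≥ 17/3 ÷ 0.1 = 170/3.
1.4¹¹ ≈40.4957 falls short of 170/3 but 1.4¹² ≈56.6939 reaches it, so n = 12.

12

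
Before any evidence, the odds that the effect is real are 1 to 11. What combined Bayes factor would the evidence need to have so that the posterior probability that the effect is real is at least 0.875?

77

Prior odds = 1/11.
Target odds = 0.875/0.125 = 7.
Required Bayes factor = 7 ÷ (1/11) = 77.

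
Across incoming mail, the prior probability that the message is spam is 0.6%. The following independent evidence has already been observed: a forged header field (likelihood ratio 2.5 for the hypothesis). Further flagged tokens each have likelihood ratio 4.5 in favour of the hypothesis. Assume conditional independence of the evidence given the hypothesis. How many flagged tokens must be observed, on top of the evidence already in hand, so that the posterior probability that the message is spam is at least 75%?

Prior odds = 0.006/0.994 = 3/497.
Bayes factor of the evidence already in hand = 2.5.
Odds after that evidence = (3/497) × 2.5 = 15/994.
Target odds = 0.75/0.25 = 3.
Need 4.5ⁿ ≥ 3 ÷ (15/994) = 198.8.
4.5³ = 91.125 falls short of 198.8 but 4.5⁴ = 410.0625 reaches it, so n = 4.

4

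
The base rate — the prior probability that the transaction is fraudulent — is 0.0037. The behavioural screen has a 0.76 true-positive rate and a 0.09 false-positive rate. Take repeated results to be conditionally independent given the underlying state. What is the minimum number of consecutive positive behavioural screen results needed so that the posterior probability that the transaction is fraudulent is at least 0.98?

5

Prior odds: 0.0037 ÷ 0.9963 = 37/9963.
Likelihood ratio of a positive result = 0.76/0.09 = 76/9.
Target posterior odds = 0.98/0.02 = 49.
Require (76/9)ⁿ ≥ 49 ÷ (37/9963) = 488187/37.
(76/9)⁴ = 33362176/6561 falls short of 488187/37 but (76/9)⁵ ≈42939.3 reaches it, so n = 5.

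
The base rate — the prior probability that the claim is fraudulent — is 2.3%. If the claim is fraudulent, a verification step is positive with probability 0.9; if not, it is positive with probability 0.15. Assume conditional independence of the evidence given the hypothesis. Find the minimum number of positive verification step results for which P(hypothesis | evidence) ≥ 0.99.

5

Prior odds: 0.023 ÷ 0.977 = 23/977.
Likelihood ratio of a positive = 0.9/0.15 = 6.
Target odds: 0.99 ÷ 0.01 = 99.
Need (23/977) × 6ⁿ ≥ 99, i.e. 6ⁿ ≥ 96723/23.
6⁴ = 1296 falls short of 96723/23 but 6⁵ = 7776 reaches it, so n = 5.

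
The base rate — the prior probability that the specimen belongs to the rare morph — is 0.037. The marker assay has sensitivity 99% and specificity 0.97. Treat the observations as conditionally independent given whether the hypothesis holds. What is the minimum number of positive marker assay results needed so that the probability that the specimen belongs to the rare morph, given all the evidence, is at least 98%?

3

Prior odds: 0.037 ÷ 0.963 = 37/963.
False-positive rate = 1 − 0.97 = 0.03; likelihood ratio of a positive = 0.99/0.03 = 33.
Target posterior odds = 0.98/0.02 = 49.
Need (37/963) × 33ⁿ ≥ 49, i.e. 33ⁿ ≥ 47187/37.
33² = 1089 falls short of 47187/37 but 33³ = 35937 reaches it, so n = 3.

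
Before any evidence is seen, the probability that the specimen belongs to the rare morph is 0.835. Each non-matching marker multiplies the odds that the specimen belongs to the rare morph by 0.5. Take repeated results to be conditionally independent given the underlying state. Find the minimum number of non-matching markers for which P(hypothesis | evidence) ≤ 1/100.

Prior odds: 0.835 ÷ 0.165 = 167/33.
Likelihood ratio per non-matching marker = 0.5.
Target posterior odds = 0.01/0.99 = 1/99.
Need (167/33) × 0.5ⁿ ≤ 1/99, i.e. 0.5ⁿ ≤ 1/501.
0.5⁸ = 0.00390625 is still above 1/501 but 0.5⁹ = 0.001953125 is at or below it, so n = 9.

9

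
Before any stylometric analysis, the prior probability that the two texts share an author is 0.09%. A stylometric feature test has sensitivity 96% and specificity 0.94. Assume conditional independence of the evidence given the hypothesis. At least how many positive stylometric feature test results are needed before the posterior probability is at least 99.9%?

6

Prior odds: 0.0009 ÷ 0.9991 = 9/9991.
False-positive rate = 1 − 0.94 = 0.06; likelihood ratio of a positive = 0.96/0.06 = 16.
Target posterior odds = 0.999/0.001 = 999.
Need (9/9991) × 16ⁿ ≥ 999, i.e. 16ⁿ ≥ 1109001.
16⁵ = 1048576 falls short of 1109001 but 16⁶ = 16777216 reaches it, so n = 6.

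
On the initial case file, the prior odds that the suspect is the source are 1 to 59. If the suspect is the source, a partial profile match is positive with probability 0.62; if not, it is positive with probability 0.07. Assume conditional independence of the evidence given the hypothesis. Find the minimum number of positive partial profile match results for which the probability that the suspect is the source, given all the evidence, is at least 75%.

3

Prior odds = 1/59.
Likelihood ratio of a positive = 0.62/0.07 = 62/7.
Target posterior odds = 0.75/0.25 = 3.
Need (1/59) × (62/7)ⁿ ≥ 3, i.e. (62/7)ⁿ ≥ 177.
(62/7)² = 3844/49 falls short of 177 but (62/7)³ = 238328/343 reaches it, so n = 3.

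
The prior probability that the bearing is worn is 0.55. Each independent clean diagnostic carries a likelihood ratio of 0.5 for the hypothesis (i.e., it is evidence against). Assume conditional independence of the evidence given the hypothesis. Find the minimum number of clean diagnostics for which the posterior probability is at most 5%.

5

Prior odds = 0.55/0.45 = 11/9.
Likelihood ratio per clean diagnostic = 0.5.
Target odds: 0.05 ÷ 0.95 = 1/19.
Need (11/9) × 0.5ⁿ ≤ 1/19, i.e. 0.5ⁿ ≤ 9/209.
0.5⁴ = 0.0625 is still above 9/209 but 0.5⁵ = 0.03125 is at or below it, so n = 5.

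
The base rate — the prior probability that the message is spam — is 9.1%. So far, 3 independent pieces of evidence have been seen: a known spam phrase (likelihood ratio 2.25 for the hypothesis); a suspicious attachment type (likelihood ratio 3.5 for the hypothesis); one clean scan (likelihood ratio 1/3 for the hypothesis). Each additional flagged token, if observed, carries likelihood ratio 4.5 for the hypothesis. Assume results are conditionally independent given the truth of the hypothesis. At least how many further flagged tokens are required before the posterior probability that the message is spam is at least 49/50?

Prior odds = 0.091/0.909 = 91/909.
Combined Bayes factor of the evidence already in hand = 2.25 × 3.5 × (1/3) = 2.625.
Odds after that evidence = (91/909) × 2.625 = 637/2424.
Target odds = 0.98/0.02 = 49.
Need 4.5ⁿ ≥ 49 ÷ (637/2424) = 2424/13.
4.5³ = 91.125 falls short of 2424/13 but 4.5⁴ = 410.0625 reaches it, so n = 4.

4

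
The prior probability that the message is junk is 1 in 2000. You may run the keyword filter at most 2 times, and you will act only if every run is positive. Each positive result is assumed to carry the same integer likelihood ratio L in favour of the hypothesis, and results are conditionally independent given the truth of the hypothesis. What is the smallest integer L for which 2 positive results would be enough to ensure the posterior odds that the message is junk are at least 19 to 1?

Prior odds = 0.0005/0.9995 = 1/1999.
Target odds = 19.
Need L² ≥ 19 ÷ (1/1999) = 37981.
194² = 37636 < 37981 ≤ 38025 = 195², so L = 195.

195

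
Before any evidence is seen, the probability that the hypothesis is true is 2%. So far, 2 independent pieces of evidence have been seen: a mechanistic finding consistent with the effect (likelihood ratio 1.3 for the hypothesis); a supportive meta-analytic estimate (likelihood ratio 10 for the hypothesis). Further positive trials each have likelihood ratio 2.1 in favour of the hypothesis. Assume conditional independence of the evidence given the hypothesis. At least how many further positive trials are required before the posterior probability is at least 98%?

Prior odds = 0.02/0.98 = 1/49.
Combined Bayes factor of the evidence already in hand = 1.3 × 10 = 13.
Odds after that evidence = (1/49) × 13 = 13/49.
Target odds = 0.98/0.02 = 49.
Need 2.1ⁿ ≥ 49 ÷ (13/49) = 2401/13.
2.1⁷ ≈180.109 falls short of 2401/13 but 2.1⁸ ≈378.229 reaches it, so n = 8.

8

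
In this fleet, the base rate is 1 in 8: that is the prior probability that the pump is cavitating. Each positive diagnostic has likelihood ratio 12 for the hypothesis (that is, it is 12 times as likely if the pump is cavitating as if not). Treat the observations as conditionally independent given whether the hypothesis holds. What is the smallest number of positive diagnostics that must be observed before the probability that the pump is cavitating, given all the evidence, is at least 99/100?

3

Prior odds: 0.125 ÷ 0.875 = 1/7.
Likelihood ratio per positive diagnostic = 12.
Target odds: 0.99 ÷ 0.01 = 99.
Need (1/7) × 12ⁿ ≥ 99, i.e. 12ⁿ ≥ 693.
12² = 144 falls short of 693 but 12³ = 1728 reaches it, so n = 3.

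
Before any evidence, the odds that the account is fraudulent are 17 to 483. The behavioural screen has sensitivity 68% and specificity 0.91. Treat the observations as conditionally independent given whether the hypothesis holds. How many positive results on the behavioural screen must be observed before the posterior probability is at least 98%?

Prior odds = 17/483.
False-positive rate = 1 − 0.91 = 0.09; likelihood ratio of a positive = 0.68/0.09 = 68/9.
Target odds: 0.98 ÷ 0.02 = 49.
Need (17/483) × (68/9)ⁿ ≥ 49, i.e. (68/9)ⁿ ≥ 23667/17.
(68/9)³ = 314432/729 falls short of 23667/17 but (68/9)⁴ = 21381376/6561 reaches it, so n = 4.

4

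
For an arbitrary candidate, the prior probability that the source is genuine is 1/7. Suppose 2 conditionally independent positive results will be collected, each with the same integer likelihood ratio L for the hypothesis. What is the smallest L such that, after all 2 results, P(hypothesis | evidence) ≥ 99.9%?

78

Prior odds = (1/7)/(6/7) = 1/6.
Target odds = 0.999/0.001 = 999.
Need L² ≥ 999 ÷ (1/6) = 5994.
77² = 5929 < 5994 ≤ 6084 = 78², so L = 78.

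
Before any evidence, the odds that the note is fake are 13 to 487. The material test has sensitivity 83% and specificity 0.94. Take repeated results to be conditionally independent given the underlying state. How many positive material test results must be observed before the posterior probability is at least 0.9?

Prior odds = 13/487.
False-positive rate = 1 − 0.94 = 0.06; likelihood ratio of a positive = 0.83/0.06 = 83/6.
Target posterior odds = 0.9/0.1 = 9.
Need (13/487) × (83/6)ⁿ ≥ 9, i.e. (83/6)ⁿ ≥ 4383/13.
(83/6)² = 6889/36 falls short of 4383/13 but (83/6)³ = 571787/216 reaches it, so n = 3.

3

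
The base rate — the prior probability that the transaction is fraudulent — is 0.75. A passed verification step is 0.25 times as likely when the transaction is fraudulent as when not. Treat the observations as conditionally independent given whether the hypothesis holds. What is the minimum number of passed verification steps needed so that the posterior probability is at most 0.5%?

5

Prior odds = 0.75/0.25 = 3.
Likelihood ratio per passed verification step = 0.25.
Target odds: 0.005 ÷ 0.995 = 1/199.
Require 0.25ⁿ ≤ 1/199 ÷ 3 = 1/597.
0.25⁴ = 0.00390625 is still above 1/597 but 0.25⁵ = 1/1024 is at or below it, so n = 5.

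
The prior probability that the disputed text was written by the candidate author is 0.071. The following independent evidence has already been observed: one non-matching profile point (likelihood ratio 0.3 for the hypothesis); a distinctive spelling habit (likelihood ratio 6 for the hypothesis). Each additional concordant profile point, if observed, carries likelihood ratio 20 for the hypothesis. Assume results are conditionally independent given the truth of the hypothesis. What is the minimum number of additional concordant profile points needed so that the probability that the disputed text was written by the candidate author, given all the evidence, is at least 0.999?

Prior odds = 0.071/0.929 = 71/929.
Combined Bayes factor of the evidence already in hand = 0.3 × 6 = 1.8.
Odds after that evidence = (71/929) × 1.8 = 639/4645.
Target odds = 0.999/0.001 = 999.
Need 20ⁿ ≥ 999 ÷ (639/4645) = 515595/71.
20² = 400 falls short of 515595/71 but 20³ = 8000 reaches it, so n = 3.

3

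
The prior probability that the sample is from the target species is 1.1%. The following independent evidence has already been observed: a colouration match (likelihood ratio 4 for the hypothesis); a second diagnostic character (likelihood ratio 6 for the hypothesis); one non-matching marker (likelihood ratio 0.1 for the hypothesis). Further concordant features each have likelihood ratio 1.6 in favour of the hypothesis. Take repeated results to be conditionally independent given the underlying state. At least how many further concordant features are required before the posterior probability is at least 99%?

Prior odds = 0.011/0.989 = 11/989.
Combined Bayes factor of the evidence already in hand = 4 × 6 × 0.1 = 2.4.
Odds after that evidence = (11/989) × 2.4 = 132/4945.
Target odds = 0.99/0.01 = 99.
Need 1.6ⁿ ≥ 99 ÷ (132/4945) = 3708.75.
1.6¹⁷ ≈2951.48 falls short of 3708.75 but 1.6¹⁸ ≈4722.37 reaches it, so n = 18.

18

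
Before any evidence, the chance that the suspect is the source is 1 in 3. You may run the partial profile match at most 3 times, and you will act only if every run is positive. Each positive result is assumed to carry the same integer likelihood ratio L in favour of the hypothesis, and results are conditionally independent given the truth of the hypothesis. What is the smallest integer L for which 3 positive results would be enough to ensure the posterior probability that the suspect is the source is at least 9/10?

3

Prior odds = (1/3)/(2/3) = 0.5.
Target odds = 0.9/0.1 = 9.
Need L³ ≥ 9 ÷ 0.5 = 18.
2³ = 8 < 18 ≤ 27 = 3³, so L = 3.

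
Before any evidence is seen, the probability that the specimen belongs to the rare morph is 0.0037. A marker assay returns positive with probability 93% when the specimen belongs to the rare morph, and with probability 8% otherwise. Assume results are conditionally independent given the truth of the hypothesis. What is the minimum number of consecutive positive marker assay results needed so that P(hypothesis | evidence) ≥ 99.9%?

Prior odds = 0.0037/0.9963 = 37/9963.
Likelihood ratio of a positive result = 0.93/0.08 = 11.625.
Target posterior odds = 0.999/0.001 = 999.
Need (37/9963) × 11.625ⁿ ≥ 999, i.e. 11.625ⁿ ≥ 269001.
11.625⁵ ≈212307 falls short of 269001 but 11.625⁶ ≈2.46807e+06 reaches it, so n = 6.

6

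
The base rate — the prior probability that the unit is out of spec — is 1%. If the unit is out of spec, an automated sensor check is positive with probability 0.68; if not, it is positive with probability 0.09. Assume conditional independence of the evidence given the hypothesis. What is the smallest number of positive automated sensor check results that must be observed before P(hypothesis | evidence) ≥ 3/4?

3

Prior odds = 0.01/0.99 = 1/99.
Likelihood ratio of a positive = 0.68/0.09 = 68/9.
Target odds: 0.75 ÷ 0.25 = 3.
Need (1/99) × (68/9)ⁿ ≥ 3, i.e. (68/9)ⁿ ≥ 297.
(68/9)² = 4624/81 falls short of 297 but (68/9)³ = 314432/729 reaches it, so n = 3.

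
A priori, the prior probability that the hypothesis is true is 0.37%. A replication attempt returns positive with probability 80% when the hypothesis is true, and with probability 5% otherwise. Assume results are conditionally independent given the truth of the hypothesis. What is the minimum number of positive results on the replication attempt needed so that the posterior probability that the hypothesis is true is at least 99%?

Prior odds = 0.0037/0.9963 = 37/9963.
Likelihood ratio of a positive result = 0.8/0.05 = 16.
Target odds: 0.99 ÷ 0.01 = 99.
Require 16ⁿ ≥ 99 ÷ (37/9963) = 986337/37.
16³ = 4096 falls short of 986337/37 but 16⁴ = 65536 reaches it, so n = 4.

4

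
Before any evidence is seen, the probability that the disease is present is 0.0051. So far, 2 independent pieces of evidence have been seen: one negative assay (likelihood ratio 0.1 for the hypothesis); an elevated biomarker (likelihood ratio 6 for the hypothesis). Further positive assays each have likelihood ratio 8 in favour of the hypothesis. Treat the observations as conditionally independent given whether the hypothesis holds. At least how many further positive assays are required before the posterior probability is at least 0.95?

5

Prior odds = 0.0051/0.9949 = 51/9949.
Combined Bayes factor of the evidence already in hand = 0.1 × 6 = 0.6.
Odds after that evidence = (51/9949) × 0.6 = 153/49745.
Target odds = 0.95/0.05 = 19.
Need 8ⁿ ≥ 19 ÷ (153/49745) = 945155/153.
8⁴ = 4096 falls short of 945155/153 but 8⁵ = 32768 reaches it, so n = 5.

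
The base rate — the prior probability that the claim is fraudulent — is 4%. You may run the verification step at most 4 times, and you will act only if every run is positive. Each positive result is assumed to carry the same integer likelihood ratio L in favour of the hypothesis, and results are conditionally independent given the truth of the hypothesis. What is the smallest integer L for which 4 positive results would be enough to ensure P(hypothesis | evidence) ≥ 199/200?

Prior odds = 0.04/0.96 = 1/24.
Target odds = 0.995/0.005 = 199.
Need L⁴ ≥ 199 ÷ (1/24) = 4776.
8⁴ = 4096 < 4776 ≤ 6561 = 9⁴, so L = 9.

9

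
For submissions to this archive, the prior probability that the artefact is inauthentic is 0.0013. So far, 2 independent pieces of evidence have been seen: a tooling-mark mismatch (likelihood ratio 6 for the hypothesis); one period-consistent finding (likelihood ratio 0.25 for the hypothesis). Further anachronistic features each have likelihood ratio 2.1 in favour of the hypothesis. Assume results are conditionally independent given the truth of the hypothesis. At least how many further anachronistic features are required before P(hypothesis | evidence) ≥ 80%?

Prior odds = 0.0013/0.9987 = 13/9987.
Combined Bayes factor of the evidence already in hand = 6 × 0.25 = 1.5.
Odds after that evidence = (13/9987) × 1.5 = 13/6658.
Target odds = 0.8/0.2 = 4.
Need 2.1ⁿ ≥ 4 ÷ (13/6658) = 26632/13.
2.1¹⁰ ≈1667.99 falls short of 26632/13 but 2.1¹¹ ≈3502.78 reaches it, so n = 11.

11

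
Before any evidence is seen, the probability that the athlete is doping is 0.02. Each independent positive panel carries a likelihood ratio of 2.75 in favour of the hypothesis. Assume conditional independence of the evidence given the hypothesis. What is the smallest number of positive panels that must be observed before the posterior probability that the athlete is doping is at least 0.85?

6

Prior odds = 0.02/0.98 = 1/49.
Likelihood ratio per positive panel = 2.75.
Target posterior odds = 0.85/0.15 = 17/3.
Need (1/49) × 2.75ⁿ ≥ 17/3, i.e. 2.75ⁿ ≥ 833/3.
2.75⁵ = 161051/1024 falls short of 833/3 but 2.75⁶ = 1771561/4096 reaches it, so n = 6.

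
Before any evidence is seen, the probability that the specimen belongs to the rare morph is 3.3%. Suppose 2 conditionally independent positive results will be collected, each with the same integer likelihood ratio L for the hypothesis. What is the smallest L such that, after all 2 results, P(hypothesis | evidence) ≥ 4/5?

11

Prior odds = 0.033/0.967 = 33/967.
Target odds = 0.8/0.2 = 4.
Need L² ≥ 4 ÷ (33/967) = 3868/33.
10² = 100 < 3868/33 ≤ 121 = 11², so L = 11.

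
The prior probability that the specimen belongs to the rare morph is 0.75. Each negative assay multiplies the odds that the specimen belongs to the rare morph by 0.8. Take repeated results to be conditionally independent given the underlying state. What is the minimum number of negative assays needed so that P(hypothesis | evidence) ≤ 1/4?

Prior odds = 0.75/0.25 = 3.
Likelihood ratio per negative assay = 0.8.
Target posterior odds = 0.25/0.75 = 1/3.
Need 3 × 0.8ⁿ ≤ 1/3, i.e. 0.8ⁿ ≤ 1/9.
0.8⁹ = 262144/1953125 is still above 1/9 but 0.8¹⁰ = 1048576/9765625 is at or below it, so n = 10.

10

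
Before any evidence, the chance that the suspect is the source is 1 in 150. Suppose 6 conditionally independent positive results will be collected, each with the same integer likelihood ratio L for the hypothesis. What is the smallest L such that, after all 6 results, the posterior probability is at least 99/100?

Prior odds = (1/150)/(149/150) = 1/149.
Target odds = 0.99/0.01 = 99.
Need L⁶ ≥ 99 ÷ (1/149) = 14751.
4⁶ = 4096 < 14751 ≤ 15625 = 5⁶, so L = 5.

5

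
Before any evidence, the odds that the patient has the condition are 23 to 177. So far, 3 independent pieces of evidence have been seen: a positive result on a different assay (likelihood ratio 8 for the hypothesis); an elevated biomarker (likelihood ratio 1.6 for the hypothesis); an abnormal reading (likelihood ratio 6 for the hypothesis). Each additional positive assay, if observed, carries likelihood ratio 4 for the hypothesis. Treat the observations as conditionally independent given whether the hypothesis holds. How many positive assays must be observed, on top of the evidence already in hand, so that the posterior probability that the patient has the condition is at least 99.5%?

3

Prior odds = 23/177.
Combined Bayes factor of the evidence already in hand = 8 × 1.6 × 6 = 76.8.
Odds after that evidence = (23/177) × 76.8 = 2944/295.
Target odds = 0.995/0.005 = 199.
Need 4ⁿ ≥ 199 ÷ (2944/295) = 58705/2944.
4² = 16 falls short of 58705/2944 but 4³ = 64 reaches it, so n = 3.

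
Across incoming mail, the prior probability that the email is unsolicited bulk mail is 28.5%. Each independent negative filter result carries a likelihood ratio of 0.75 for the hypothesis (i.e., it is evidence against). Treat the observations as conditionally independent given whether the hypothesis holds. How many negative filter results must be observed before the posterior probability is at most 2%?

Prior odds: 0.285 ÷ 0.715 = 57/143.
Likelihood ratio per negative filter result = 0.75.
Target posterior odds = 0.02/0.98 = 1/49.
Require 0.75ⁿ ≤ 1/49 ÷ (57/143) = 143/2793.
0.75¹⁰ = 59049/1048576 is still above 143/2793 but 0.75¹¹ = 177147/4194304 is at or below it, so n = 11.

11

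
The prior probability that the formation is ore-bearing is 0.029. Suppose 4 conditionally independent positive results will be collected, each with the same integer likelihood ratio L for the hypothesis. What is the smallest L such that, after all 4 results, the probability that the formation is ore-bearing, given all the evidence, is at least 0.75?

4

Prior odds = 0.029/0.971 = 29/971.
Target odds = 0.75/0.25 = 3.
Need L⁴ ≥ 3 ÷ (29/971) = 2913/29.
3⁴ = 81 < 2913/29 ≤ 256 = 4⁴, so L = 4.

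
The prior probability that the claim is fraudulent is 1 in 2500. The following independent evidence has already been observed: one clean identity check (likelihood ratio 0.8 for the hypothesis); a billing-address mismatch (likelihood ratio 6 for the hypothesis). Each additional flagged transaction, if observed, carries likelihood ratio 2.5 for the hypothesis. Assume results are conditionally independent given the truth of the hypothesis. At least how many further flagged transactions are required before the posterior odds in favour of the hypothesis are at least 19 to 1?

Prior odds = 0.0004/0.9996 = 1/2499.
Combined Bayes factor of the evidence already in hand = 0.8 × 6 = 4.8.
Odds after that evidence = (1/2499) × 4.8 = 8/4165.
Target odds = 19.
Need 2.5ⁿ ≥ 19 ÷ (8/4165) = 9891.875.
2.5¹⁰ = 9765625/1024 falls short of 9891.875 but 2.5¹¹ = 48828125/2048 reaches it, so n = 11.

11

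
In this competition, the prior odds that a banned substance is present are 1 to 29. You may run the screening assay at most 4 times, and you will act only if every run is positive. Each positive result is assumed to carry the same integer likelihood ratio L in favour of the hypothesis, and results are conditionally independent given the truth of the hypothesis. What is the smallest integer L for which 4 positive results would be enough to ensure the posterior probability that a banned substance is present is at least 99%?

8

Prior odds = 1/29.
Target odds = 0.99/0.01 = 99.
Need L⁴ ≥ 99 ÷ (1/29) = 2871.
7⁴ = 2401 < 2871 ≤ 4096 = 8⁴, so L = 8.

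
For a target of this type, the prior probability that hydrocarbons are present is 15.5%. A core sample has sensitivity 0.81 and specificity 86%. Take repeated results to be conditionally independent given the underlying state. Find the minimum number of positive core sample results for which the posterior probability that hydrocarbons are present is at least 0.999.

Prior odds: 0.155 ÷ 0.845 = 31/169.
False-positive rate = 1 − 0.86 = 0.14; likelihood ratio of a positive = 0.81/0.14 = 81/14.
Target odds: 0.999 ÷ 0.001 = 999.
Require (81/14)ⁿ ≥ 999 ÷ (31/169) = 168831/31.
(81/14)⁴ = 43046721/38416 falls short of 168831/31 but (81/14)⁵ ≈6483.13 reaches it, so n = 5.

5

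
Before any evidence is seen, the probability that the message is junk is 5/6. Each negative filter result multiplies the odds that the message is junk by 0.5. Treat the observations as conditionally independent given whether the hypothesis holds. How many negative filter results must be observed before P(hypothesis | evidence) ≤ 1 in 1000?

Prior odds: (5/6) ÷ (1/6) = 5.
Likelihood ratio per negative filter result = 0.5.
Target odds: 0.001 ÷ 0.999 = 1/999.
Require 0.5ⁿ ≤ 1/999 ÷ 5 = 1/4995.
0.5¹² = 1/4096 is still above 1/4995 but 0.5¹³ = 1/8192 is at or below it, so n = 13.

13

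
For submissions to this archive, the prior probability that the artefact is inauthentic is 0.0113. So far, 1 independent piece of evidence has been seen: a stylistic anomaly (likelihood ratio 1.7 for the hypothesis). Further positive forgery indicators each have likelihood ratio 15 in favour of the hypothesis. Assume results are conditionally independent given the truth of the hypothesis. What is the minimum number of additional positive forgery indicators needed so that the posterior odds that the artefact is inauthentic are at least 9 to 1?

3

Prior odds = 0.0113/0.9887 = 113/9887.
Bayes factor of the evidence already in hand = 1.7.
Odds after that evidence = (113/9887) × 1.7 = 1921/98870.
Target odds = 9.
Need 15ⁿ ≥ 9 ÷ (1921/98870) = 889830/1921.
15² = 225 falls short of 889830/1921 but 15³ = 3375 reaches it, so n = 3.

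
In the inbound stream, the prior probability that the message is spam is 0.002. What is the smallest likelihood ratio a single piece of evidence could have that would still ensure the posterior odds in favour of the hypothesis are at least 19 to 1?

9481

Prior odds = 0.002/0.998 = 1/499.
Target odds = 19.
Required Bayes factor = 19 ÷ (1/499) = 9481.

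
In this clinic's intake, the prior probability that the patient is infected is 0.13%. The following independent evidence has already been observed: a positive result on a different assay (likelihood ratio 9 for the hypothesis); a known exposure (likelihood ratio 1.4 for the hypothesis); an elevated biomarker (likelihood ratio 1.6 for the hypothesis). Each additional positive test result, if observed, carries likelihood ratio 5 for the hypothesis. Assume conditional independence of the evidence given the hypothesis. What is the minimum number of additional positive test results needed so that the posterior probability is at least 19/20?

Prior odds = 0.0013/0.9987 = 13/9987.
Combined Bayes factor of the evidence already in hand = 9 × 1.4 × 1.6 = 20.16.
Odds after that evidence = (13/9987) × 20.16 = 2184/83225.
Target odds = 0.95/0.05 = 19.
Need 5ⁿ ≥ 19 ÷ (2184/83225) = 1581275/2184.
5⁴ = 625 falls short of 1581275/2184 but 5⁵ = 3125 reaches it, so n = 5.

5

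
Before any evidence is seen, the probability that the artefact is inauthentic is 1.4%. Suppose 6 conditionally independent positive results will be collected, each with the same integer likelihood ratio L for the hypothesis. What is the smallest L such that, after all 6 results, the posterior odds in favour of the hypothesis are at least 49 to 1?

Prior odds = 0.014/0.986 = 7/493.
Target odds = 49.
Need L⁶ ≥ 49 ÷ (7/493) = 3451.
3⁶ = 729 < 3451 ≤ 4096 = 4⁶, so L = 4.

4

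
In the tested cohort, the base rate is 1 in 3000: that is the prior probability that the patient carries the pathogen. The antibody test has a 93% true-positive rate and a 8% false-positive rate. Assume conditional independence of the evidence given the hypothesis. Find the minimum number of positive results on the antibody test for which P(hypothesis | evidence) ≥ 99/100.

Prior odds = (1/3000)/(2999/3000) = 1/2999.
Likelihood ratio of a positive result = 0.93/0.08 = 11.625.
Target odds: 0.99 ÷ 0.01 = 99.
Need (1/2999) × 11.625ⁿ ≥ 99, i.e. 11.625ⁿ ≥ 296901.
11.625⁵ ≈212307 falls short of 296901 but 11.625⁶ ≈2.46807e+06 reaches it, so n = 6.

6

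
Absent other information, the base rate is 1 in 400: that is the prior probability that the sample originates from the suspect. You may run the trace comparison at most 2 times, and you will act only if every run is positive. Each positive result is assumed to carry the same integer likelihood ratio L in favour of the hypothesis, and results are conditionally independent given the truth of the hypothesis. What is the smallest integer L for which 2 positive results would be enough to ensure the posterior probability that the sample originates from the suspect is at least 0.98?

140

Prior odds = 0.0025/0.9975 = 1/399.
Target odds = 0.98/0.02 = 49.
Need L² ≥ 49 ÷ (1/399) = 19551.
139² = 19321 < 19551 ≤ 19600 = 140², so L = 140.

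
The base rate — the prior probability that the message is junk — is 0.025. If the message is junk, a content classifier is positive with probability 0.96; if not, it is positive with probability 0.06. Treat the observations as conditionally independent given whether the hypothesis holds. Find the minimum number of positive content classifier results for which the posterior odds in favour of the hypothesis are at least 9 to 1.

Prior odds = 0.025/0.975 = 1/39.
Likelihood ratio of a positive = 0.96/0.06 = 16.
Target odds = 9.
Require 16ⁿ ≥ 9 ÷ (1/39) = 351.
16² = 256 falls short of 351 but 16³ = 4096 reaches it, so n = 3.

3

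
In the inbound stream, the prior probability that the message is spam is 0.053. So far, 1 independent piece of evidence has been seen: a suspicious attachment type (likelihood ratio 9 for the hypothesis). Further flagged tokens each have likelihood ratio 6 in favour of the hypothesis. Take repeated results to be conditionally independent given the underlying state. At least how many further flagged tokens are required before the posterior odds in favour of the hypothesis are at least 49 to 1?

Prior odds = 0.053/0.947 = 53/947.
Bayes factor of the evidence already in hand = 9.
Odds after that evidence = (53/947) × 9 = 477/947.
Target odds = 49.
Need 6ⁿ ≥ 49 ÷ (477/947) = 46403/477.
6² = 36 falls short of 46403/477 but 6³ = 216 reaches it, so n = 3.

3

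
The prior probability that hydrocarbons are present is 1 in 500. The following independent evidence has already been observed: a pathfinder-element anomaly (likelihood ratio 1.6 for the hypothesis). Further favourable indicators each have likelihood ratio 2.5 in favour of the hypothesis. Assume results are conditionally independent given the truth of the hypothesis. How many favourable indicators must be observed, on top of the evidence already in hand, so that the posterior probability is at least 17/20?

Prior odds = 0.002/0.998 = 1/499.
Bayes factor of the evidence already in hand = 1.6.
Odds after that evidence = (1/499) × 1.6 = 8/2495.
Target odds = 0.85/0.15 = 17/3.
Need 2.5ⁿ ≥ 17/3 ÷ (8/2495) = 42415/24.
2.5⁸ = 390625/256 falls short of 42415/24 but 2.5⁹ = 1953125/512 reaches it, so n = 9.

9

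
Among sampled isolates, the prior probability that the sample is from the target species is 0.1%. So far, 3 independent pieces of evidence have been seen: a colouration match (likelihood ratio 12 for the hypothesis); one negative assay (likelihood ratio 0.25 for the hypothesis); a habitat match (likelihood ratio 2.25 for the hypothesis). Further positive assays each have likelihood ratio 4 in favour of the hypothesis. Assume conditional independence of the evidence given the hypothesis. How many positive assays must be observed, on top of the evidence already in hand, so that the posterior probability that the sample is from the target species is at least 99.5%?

8

Prior odds = 0.001/0.999 = 1/999.
Combined Bayes factor of the evidence already in hand = 12 × 0.25 × 2.25 = 6.75.
Odds after that evidence = (1/999) × 6.75 = 1/148.
Target odds = 0.995/0.005 = 199.
Need 4ⁿ ≥ 199 ÷ (1/148) = 29452.
4⁷ = 16384 falls short of 29452 but 4⁸ = 65536 reaches it, so n = 8.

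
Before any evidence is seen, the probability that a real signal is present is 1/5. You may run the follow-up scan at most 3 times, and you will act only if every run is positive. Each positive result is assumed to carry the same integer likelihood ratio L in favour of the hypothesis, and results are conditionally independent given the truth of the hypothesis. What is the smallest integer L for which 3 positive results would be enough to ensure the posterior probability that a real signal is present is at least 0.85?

3

Prior odds = 0.2/0.8 = 0.25.
Target odds = 0.85/0.15 = 17/3.
Need L³ ≥ 17/3 ÷ 0.25 = 68/3.
2³ = 8 < 68/3 ≤ 27 = 3³, so L = 3.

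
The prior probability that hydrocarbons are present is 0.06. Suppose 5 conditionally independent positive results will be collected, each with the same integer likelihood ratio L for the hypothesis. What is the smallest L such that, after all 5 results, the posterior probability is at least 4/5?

Prior odds = 0.06/0.94 = 3/47.
Target odds = 0.8/0.2 = 4.
Need L⁵ ≥ 4 ÷ (3/47) = 188/3.
2⁵ = 32 < 188/3 ≤ 243 = 3⁵, so L = 3.

3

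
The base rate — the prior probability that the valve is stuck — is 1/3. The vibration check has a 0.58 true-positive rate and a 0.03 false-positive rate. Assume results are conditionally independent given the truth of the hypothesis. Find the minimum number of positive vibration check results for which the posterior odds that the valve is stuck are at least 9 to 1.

1

Prior odds = (1/3)/(2/3) = 0.5.
Likelihood ratio of a positive result = 0.58/0.03 = 58/3.
Target odds = 9.
Need 0.5 × (58/3)ⁿ ≥ 9, i.e. (58/3)ⁿ ≥ 18.
(58/3)¹ = 58/3, which meets the required 18; so n = 1.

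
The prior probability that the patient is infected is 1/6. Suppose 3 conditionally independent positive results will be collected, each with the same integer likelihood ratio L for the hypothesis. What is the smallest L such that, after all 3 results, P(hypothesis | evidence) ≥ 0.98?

Prior odds = (1/6)/(5/6) = 0.2.
Target odds = 0.98/0.02 = 49.
Need L³ ≥ 49 ÷ 0.2 = 245.
6³ = 216 < 245 ≤ 343 = 7³, so L = 7.

7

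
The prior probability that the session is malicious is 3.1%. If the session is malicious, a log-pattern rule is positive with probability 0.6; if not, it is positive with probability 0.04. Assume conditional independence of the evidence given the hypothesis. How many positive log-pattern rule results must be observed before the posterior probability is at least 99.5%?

4

Prior odds = 0.031/0.969 = 31/969.
Likelihood ratio of a positive = 0.6/0.04 = 15.
Target odds: 0.995 ÷ 0.005 = 199.
Need (31/969) × 15ⁿ ≥ 199, i.e. 15ⁿ ≥ 192831/31.
15³ = 3375 falls short of 192831/31 but 15⁴ = 50625 reaches it, so n = 4.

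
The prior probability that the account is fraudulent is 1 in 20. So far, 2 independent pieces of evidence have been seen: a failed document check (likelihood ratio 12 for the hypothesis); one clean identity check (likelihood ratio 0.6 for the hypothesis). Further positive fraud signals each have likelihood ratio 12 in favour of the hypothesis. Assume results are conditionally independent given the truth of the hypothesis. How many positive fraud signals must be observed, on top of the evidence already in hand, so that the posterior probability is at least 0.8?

1

Prior odds = 0.05/0.95 = 1/19.
Combined Bayes factor of the evidence already in hand = 12 × 0.6 = 7.2.
Odds after that evidence = (1/19) × 7.2 = 36/95.
Target odds = 0.8/0.2 = 4.
Need 12ⁿ ≥ 4 ÷ (36/95) = 95/9.
12¹ = 12, which meets the required 95/9; so n = 1.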